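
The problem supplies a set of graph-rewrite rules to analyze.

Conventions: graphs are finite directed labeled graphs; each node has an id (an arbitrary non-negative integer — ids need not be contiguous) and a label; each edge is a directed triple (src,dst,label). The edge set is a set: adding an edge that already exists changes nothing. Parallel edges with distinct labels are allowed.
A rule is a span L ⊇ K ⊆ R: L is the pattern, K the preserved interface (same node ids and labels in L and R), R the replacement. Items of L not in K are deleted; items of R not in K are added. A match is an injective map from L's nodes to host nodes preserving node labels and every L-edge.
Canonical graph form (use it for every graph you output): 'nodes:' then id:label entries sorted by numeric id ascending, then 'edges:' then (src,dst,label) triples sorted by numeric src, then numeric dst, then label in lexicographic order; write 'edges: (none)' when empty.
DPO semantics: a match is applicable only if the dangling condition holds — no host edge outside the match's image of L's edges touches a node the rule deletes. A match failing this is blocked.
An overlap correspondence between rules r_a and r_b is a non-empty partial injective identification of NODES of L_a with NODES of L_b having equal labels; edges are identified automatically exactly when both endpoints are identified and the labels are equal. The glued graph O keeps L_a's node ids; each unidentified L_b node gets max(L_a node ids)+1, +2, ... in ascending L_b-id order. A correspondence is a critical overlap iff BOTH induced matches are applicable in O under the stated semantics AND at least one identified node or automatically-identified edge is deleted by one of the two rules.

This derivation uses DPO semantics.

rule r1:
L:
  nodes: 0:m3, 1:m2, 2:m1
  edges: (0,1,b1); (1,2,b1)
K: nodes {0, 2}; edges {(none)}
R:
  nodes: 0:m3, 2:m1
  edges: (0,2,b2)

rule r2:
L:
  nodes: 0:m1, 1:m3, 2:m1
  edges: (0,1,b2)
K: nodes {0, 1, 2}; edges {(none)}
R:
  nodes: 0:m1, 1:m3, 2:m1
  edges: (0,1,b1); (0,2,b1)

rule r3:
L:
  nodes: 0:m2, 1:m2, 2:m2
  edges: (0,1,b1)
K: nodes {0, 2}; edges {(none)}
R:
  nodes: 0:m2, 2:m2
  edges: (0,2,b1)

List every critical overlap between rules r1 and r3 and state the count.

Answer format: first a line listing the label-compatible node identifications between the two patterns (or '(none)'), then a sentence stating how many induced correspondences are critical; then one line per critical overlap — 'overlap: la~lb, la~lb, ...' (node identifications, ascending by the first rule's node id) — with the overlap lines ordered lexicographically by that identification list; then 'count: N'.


label-compatible node identifications between L(r1) and L(r3): 1~0, 1~1, 1~2
1 of the induced correspondences is a critical overlap of r1 and r3.
overlap: 1~2
count: 1


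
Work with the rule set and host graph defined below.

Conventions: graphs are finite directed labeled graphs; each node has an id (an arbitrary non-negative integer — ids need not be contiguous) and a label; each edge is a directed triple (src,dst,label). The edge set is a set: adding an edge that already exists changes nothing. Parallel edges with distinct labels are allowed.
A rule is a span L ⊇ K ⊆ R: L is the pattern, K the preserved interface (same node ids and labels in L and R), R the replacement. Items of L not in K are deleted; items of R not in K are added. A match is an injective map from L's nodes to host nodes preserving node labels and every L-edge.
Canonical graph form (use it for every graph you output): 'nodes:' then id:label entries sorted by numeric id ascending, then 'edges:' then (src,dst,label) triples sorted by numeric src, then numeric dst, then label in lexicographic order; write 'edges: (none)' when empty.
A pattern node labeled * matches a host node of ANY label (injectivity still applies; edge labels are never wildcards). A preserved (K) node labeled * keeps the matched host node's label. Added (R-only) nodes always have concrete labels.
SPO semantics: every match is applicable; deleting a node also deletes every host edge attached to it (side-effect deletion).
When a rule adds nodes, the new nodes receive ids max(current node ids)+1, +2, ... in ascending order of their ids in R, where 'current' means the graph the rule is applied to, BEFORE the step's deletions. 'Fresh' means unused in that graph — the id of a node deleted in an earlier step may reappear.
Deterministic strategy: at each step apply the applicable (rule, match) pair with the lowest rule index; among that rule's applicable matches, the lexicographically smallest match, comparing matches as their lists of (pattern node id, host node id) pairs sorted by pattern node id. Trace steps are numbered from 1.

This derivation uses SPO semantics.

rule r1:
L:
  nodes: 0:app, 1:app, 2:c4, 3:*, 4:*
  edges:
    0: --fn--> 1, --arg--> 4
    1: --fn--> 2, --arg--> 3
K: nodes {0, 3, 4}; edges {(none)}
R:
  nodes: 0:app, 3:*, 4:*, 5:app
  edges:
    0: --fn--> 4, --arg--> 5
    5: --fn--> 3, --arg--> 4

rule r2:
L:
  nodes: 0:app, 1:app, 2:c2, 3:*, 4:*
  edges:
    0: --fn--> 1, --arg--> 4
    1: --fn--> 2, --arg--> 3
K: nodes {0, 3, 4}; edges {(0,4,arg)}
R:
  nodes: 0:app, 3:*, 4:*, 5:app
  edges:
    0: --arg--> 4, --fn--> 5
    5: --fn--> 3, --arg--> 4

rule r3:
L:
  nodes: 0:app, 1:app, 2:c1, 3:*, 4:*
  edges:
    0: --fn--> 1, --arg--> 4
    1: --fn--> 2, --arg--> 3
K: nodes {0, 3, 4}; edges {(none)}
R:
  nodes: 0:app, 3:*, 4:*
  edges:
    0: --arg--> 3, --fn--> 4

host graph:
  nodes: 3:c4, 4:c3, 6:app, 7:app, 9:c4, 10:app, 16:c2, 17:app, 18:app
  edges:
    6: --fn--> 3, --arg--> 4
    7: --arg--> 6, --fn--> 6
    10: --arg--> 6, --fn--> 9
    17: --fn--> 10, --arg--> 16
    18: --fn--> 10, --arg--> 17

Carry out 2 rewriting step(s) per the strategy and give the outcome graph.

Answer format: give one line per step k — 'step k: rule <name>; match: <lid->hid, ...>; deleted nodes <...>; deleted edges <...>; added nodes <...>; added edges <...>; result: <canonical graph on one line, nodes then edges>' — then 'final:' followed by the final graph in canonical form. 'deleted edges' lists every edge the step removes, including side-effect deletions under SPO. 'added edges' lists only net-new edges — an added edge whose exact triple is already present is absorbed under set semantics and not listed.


step 1: rule r1; match: 0->17, 1->10, 2->9, 3->6, 4->16; deleted nodes 9, 10; deleted edges (10,6,arg); (10,9,fn); (17,10,fn); (17,16,arg); (18,10,fn); added nodes 19; added edges (17,16,fn); (17,19,arg); (19,6,fn); (19,16,arg); result: nodes: 3:c4, 4:c3, 6:app, 7:app, 16:c2, 17:app, 18:app, 19:app edges: (6,3,fn); (6,4,arg); (7,6,arg); (7,6,fn); (17,16,fn); (17,19,arg); (18,17,arg); (19,6,fn); (19,16,arg)
step 2: rule r1; match: 0->19, 1->6, 2->3, 3->4, 4->16; deleted nodes 3, 6; deleted edges (6,3,fn); (6,4,arg); (7,6,arg); (7,6,fn); (19,6,fn); (19,16,arg); added nodes 20; added edges (19,16,fn); (19,20,arg); (20,4,fn); (20,16,arg); result: nodes: 4:c3, 7:app, 16:c2, 17:app, 18:app, 19:app, 20:app edges: (17,16,fn); (17,19,arg); (18,17,arg); (19,16,fn); (19,20,arg); (20,4,fn); (20,16,arg)
final:
nodes: 4:c3, 7:app, 16:c2, 17:app, 18:app, 19:app, 20:app
edges: (17,16,fn); (17,19,arg); (18,17,arg); (19,16,fn); (19,20,arg); (20,4,fn); (20,16,arg)


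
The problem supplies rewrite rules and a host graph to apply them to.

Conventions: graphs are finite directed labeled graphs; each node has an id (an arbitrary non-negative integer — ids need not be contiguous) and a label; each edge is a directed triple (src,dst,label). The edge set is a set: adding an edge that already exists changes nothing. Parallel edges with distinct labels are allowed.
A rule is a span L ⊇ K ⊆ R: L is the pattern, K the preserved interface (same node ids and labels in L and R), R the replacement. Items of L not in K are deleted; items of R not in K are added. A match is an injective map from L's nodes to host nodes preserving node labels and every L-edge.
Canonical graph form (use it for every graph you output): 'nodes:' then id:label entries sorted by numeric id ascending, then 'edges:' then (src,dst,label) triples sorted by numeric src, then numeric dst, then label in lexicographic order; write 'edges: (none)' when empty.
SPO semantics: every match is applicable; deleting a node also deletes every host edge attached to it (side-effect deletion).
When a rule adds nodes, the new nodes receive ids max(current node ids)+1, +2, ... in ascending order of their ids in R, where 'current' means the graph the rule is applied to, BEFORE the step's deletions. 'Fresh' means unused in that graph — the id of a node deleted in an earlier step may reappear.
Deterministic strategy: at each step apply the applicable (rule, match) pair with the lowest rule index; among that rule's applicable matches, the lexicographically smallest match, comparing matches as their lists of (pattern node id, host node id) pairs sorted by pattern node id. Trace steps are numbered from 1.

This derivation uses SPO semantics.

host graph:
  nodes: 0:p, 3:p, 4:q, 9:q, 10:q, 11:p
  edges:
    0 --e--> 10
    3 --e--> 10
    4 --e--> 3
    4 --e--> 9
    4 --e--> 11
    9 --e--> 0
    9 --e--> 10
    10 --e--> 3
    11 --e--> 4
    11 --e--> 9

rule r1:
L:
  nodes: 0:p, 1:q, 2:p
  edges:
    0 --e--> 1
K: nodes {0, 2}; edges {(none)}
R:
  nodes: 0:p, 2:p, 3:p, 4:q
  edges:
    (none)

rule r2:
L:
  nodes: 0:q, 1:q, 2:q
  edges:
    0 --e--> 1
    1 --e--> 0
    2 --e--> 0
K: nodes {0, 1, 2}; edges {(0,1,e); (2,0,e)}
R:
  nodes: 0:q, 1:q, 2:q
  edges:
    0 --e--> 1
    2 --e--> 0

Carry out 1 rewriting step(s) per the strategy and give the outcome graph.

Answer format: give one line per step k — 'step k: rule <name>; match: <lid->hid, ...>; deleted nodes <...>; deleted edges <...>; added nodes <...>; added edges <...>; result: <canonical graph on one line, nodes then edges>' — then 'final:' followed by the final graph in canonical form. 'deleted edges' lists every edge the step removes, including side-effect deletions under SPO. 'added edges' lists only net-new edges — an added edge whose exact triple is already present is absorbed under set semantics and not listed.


step 1: rule r1; match: 0->0, 1->10, 2->3; deleted nodes 10; deleted edges (0,10,e); (3,10,e); (9,10,e); (10,3,e); added nodes 12, 13; added edges (none); result: nodes: 0:p, 3:p, 4:q, 9:q, 11:p, 12:p, 13:q edges: (4,3,e); (4,9,e); (4,11,e); (9,0,e); (11,4,e); (11,9,e)
final:
nodes: 0:p, 3:p, 4:q, 9:q, 11:p, 12:p, 13:q
edges: (4,3,e); (4,9,e); (4,11,e); (9,0,e); (11,4,e); (11,9,e)


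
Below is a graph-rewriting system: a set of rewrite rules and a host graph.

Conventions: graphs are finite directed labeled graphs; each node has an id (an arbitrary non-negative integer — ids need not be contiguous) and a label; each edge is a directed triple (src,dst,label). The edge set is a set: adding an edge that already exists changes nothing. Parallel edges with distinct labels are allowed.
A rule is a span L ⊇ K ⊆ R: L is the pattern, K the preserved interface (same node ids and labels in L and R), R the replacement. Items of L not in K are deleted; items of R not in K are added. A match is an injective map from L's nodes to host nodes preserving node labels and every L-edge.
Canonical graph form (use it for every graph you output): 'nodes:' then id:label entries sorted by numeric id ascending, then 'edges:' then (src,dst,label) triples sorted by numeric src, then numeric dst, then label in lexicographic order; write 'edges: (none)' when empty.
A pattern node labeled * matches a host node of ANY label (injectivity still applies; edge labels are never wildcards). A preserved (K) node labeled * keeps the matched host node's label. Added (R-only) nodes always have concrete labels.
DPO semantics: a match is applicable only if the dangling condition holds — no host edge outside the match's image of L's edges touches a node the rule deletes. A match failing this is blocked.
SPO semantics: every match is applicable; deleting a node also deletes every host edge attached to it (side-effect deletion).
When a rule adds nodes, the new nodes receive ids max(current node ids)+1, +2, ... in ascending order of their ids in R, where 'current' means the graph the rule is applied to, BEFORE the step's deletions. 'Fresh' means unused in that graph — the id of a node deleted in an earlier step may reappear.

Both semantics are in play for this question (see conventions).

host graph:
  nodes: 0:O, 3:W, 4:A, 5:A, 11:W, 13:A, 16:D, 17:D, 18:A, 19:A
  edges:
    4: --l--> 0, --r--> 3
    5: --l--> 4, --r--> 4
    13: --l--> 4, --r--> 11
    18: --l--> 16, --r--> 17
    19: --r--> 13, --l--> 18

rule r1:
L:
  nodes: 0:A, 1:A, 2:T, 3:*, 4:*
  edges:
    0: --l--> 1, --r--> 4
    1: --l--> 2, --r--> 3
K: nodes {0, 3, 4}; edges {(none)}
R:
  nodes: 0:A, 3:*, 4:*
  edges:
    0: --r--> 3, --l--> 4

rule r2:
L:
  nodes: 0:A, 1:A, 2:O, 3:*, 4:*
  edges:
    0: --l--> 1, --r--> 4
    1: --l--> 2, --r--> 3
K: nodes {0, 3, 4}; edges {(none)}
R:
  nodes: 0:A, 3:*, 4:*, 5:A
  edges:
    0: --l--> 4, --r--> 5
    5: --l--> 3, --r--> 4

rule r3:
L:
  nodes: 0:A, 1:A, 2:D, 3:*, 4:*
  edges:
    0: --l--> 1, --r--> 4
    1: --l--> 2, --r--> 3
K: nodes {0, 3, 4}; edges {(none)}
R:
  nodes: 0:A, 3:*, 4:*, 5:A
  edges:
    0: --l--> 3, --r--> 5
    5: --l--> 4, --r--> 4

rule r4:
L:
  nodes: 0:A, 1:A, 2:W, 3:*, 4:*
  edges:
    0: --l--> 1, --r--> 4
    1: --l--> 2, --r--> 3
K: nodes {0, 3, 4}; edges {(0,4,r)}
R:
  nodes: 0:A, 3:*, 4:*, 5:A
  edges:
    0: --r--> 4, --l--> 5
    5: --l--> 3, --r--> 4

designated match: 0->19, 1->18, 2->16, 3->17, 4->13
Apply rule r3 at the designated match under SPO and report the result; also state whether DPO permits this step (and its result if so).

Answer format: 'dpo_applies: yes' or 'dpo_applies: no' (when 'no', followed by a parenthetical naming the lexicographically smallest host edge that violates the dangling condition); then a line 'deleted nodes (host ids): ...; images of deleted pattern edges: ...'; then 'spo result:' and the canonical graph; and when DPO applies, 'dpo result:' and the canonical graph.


dpo_applies: yes
deleted nodes (host ids): 16, 18; images of deleted pattern edges: (18,16,l); (18,17,r); (19,13,r); (19,18,l)
spo result:
nodes: 0:O, 3:W, 4:A, 5:A, 11:W, 13:A, 17:D, 19:A, 20:A
edges: (4,0,l); (4,3,r); (5,4,l); (5,4,r); (13,4,l); (13,11,r); (19,17,l); (19,20,r); (20,13,l); (20,13,r)
dpo result:
nodes: 0:O, 3:W, 4:A, 5:A, 11:W, 13:A, 17:D, 19:A, 20:A
edges: (4,0,l); (4,3,r); (5,4,l); (5,4,r); (13,4,l); (13,11,r); (19,17,l); (19,20,r); (20,13,l); (20,13,r)


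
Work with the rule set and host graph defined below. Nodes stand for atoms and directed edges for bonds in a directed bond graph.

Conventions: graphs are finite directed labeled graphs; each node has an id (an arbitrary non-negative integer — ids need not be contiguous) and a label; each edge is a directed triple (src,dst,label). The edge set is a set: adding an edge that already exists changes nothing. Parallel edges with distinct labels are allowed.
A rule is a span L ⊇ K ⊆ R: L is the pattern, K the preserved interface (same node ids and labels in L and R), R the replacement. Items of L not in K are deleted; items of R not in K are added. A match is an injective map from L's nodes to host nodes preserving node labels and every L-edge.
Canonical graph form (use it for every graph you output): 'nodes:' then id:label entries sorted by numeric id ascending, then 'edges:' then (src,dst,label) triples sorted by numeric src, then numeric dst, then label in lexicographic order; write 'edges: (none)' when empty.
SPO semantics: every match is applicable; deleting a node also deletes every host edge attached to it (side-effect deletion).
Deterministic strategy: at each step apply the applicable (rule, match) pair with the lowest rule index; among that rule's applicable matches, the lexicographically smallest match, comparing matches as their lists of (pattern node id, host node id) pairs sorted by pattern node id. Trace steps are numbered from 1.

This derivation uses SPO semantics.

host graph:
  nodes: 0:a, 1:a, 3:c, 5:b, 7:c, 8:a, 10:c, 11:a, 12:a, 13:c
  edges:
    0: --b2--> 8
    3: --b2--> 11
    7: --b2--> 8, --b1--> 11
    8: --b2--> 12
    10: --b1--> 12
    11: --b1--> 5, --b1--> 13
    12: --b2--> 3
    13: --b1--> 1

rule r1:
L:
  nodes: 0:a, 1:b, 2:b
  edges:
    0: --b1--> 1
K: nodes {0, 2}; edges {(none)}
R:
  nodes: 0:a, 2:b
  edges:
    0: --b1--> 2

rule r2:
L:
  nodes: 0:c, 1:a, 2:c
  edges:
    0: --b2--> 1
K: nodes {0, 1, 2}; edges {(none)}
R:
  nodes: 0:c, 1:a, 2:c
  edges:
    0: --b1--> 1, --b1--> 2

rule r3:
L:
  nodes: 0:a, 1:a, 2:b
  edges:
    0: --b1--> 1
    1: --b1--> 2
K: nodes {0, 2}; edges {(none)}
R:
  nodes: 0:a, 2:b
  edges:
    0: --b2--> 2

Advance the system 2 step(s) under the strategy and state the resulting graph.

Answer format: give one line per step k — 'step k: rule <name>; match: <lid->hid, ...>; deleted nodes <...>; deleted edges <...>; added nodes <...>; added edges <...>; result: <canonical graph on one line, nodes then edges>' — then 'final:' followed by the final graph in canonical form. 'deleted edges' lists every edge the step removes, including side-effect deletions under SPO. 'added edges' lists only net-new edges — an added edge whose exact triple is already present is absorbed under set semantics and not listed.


step 1: rule r2; match: 0->3, 1->11, 2->7; deleted nodes (none); deleted edges (3,11,b2); added nodes (none); added edges (3,7,b1); (3,11,b1); result: nodes: 0:a, 1:a, 3:c, 5:b, 7:c, 8:a, 10:c, 11:a, 12:a, 13:c edges: (0,8,b2); (3,7,b1); (3,11,b1); (7,8,b2); (7,11,b1); (8,12,b2); (10,12,b1); (11,5,b1); (11,13,b1); (12,3,b2); (13,1,b1)
step 2: rule r2; match: 0->7, 1->8, 2->3; deleted nodes (none); deleted edges (7,8,b2); added nodes (none); added edges (7,3,b1); (7,8,b1); result: nodes: 0:a, 1:a, 3:c, 5:b, 7:c, 8:a, 10:c, 11:a, 12:a, 13:c edges: (0,8,b2); (3,7,b1); (3,11,b1); (7,3,b1); (7,8,b1); (7,11,b1); (8,12,b2); (10,12,b1); (11,5,b1); (11,13,b1); (12,3,b2); (13,1,b1)
final:
nodes: 0:a, 1:a, 3:c, 5:b, 7:c, 8:a, 10:c, 11:a, 12:a, 13:c
edges: (0,8,b2); (3,7,b1); (3,11,b1); (7,3,b1); (7,8,b1); (7,11,b1); (8,12,b2); (10,12,b1); (11,5,b1); (11,13,b1); (12,3,b2); (13,1,b1)


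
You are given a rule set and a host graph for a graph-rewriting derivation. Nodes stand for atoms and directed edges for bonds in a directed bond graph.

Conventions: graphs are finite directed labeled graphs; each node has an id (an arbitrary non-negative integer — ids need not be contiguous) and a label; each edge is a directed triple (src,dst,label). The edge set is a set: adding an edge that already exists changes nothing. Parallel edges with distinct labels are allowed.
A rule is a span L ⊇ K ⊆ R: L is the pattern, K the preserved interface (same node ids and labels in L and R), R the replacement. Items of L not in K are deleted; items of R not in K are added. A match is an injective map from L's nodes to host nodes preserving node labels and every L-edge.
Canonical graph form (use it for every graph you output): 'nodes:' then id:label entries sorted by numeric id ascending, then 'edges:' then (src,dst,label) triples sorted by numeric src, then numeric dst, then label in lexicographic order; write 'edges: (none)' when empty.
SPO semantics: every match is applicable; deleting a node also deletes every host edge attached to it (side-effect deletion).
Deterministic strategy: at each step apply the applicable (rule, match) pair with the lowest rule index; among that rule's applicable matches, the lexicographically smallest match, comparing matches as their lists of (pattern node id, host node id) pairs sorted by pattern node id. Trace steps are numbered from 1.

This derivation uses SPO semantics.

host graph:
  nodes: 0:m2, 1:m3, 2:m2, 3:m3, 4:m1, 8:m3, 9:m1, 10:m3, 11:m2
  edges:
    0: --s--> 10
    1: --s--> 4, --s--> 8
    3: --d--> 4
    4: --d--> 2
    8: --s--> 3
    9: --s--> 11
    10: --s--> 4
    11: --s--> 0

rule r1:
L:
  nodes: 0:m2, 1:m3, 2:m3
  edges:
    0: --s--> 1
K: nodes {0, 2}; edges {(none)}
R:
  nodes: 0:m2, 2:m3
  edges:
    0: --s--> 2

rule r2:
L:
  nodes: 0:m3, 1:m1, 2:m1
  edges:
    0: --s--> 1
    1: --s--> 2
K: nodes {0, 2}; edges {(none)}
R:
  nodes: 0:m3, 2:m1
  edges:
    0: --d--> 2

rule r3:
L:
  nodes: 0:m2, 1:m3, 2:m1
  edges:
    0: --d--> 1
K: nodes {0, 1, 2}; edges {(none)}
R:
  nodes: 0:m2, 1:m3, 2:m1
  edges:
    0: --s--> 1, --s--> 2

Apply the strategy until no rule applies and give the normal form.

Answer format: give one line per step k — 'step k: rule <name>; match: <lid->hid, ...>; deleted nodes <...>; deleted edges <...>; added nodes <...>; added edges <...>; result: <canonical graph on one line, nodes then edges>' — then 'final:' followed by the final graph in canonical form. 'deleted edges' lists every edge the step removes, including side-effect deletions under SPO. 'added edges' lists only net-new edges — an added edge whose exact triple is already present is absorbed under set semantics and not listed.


step 1: rule r1; match: 0->0, 1->10, 2->1; deleted nodes 10; deleted edges (0,10,s); (10,4,s); added nodes (none); added edges (0,1,s); result: nodes: 0:m2, 1:m3, 2:m2, 3:m3, 4:m1, 8:m3, 9:m1, 11:m2 edges: (0,1,s); (1,4,s); (1,8,s); (3,4,d); (4,2,d); (8,3,s); (9,11,s); (11,0,s)
step 2: rule r1; match: 0->0, 1->1, 2->3; deleted nodes 1; deleted edges (0,1,s); (1,4,s); (1,8,s); added nodes (none); added edges (0,3,s); result: nodes: 0:m2, 2:m2, 3:m3, 4:m1, 8:m3, 9:m1, 11:m2 edges: (0,3,s); (3,4,d); (4,2,d); (8,3,s); (9,11,s); (11,0,s)
step 3: rule r1; match: 0->0, 1->3, 2->8; deleted nodes 3; deleted edges (0,3,s); (3,4,d); (8,3,s); added nodes (none); added edges (0,8,s); result: nodes: 0:m2, 2:m2, 4:m1, 8:m3, 9:m1, 11:m2 edges: (0,8,s); (4,2,d); (9,11,s); (11,0,s)
final:
nodes: 0:m2, 2:m2, 4:m1, 8:m3, 9:m1, 11:m2
edges: (0,8,s); (4,2,d); (9,11,s); (11,0,s)


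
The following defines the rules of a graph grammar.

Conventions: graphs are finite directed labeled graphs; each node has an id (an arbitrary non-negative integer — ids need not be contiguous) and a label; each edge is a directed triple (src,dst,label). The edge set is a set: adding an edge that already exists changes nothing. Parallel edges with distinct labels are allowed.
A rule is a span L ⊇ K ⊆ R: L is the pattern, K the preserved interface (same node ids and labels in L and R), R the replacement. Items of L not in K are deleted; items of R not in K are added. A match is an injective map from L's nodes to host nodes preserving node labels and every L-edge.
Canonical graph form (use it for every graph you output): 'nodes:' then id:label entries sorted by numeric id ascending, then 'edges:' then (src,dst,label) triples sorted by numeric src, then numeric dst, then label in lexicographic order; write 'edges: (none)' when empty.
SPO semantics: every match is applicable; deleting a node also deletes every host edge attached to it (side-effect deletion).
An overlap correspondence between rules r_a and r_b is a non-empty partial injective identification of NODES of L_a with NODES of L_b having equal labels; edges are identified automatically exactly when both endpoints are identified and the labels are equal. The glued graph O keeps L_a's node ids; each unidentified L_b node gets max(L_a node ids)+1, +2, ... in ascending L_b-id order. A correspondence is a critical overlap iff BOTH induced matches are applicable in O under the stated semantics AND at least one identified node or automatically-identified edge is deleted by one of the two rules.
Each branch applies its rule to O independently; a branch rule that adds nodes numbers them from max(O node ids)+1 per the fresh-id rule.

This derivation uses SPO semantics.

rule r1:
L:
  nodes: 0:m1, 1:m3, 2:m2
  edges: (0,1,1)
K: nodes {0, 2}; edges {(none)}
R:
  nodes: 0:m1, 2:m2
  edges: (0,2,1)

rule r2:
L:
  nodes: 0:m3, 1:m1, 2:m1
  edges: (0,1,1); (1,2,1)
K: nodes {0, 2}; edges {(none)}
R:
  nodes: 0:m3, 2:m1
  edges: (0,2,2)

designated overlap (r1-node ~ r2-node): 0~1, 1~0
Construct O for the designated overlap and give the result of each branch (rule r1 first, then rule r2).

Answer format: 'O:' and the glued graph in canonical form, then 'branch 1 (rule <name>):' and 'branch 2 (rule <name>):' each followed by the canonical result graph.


O:
nodes: 0:m1, 1:m3, 2:m2, 3:m1
edges: (0,1,1); (0,3,1); (1,0,1)
branch 1 (rule r1):
nodes: 0:m1, 2:m2, 3:m1
edges: (0,2,1); (0,3,1)
branch 2 (rule r2):
nodes: 1:m3, 2:m2, 3:m1
edges: (1,3,2)


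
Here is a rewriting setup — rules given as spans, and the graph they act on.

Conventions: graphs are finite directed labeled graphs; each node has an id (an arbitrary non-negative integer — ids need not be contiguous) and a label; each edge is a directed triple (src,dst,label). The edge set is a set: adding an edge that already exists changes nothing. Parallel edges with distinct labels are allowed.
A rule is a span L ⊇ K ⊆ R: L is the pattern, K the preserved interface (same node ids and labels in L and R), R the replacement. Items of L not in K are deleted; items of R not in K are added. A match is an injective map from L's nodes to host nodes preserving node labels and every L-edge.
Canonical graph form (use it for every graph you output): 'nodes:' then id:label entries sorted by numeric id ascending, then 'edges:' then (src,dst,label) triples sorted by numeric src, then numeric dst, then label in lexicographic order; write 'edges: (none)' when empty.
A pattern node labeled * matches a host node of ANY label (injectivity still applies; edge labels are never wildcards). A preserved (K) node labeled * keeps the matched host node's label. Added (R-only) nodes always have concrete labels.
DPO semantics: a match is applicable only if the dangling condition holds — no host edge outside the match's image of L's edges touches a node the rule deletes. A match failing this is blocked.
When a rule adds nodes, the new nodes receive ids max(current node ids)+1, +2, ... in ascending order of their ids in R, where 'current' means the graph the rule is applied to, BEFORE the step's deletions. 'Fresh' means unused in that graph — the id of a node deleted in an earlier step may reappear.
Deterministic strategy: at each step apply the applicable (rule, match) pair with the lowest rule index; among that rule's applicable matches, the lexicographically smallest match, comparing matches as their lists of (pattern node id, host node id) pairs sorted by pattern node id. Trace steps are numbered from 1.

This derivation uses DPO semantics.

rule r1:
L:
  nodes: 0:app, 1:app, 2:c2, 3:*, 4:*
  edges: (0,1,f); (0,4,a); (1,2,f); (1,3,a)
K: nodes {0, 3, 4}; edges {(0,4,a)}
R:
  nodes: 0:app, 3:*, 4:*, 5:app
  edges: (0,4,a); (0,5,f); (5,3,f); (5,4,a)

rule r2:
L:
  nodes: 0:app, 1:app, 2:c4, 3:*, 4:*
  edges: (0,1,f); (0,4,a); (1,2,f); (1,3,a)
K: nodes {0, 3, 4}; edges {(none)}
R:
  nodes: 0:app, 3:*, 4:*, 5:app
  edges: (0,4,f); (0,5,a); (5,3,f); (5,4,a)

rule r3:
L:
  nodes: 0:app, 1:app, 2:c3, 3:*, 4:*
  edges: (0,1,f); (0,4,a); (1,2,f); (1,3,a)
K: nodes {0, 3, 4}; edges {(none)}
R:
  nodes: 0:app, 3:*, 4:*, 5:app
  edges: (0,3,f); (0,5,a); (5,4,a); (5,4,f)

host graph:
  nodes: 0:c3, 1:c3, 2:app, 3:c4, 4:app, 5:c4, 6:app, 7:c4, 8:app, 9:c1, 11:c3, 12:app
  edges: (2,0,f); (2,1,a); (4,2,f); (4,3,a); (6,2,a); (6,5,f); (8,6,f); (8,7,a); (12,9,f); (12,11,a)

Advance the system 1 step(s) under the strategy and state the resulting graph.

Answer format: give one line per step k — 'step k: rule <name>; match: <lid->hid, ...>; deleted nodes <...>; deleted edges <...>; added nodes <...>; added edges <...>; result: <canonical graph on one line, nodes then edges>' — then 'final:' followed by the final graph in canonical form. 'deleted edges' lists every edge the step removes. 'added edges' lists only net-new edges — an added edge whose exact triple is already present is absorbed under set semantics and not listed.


step 1: rule r2; match: 0->8, 1->6, 2->5, 3->2, 4->7; deleted nodes 5, 6; deleted edges (6,2,a); (6,5,f); (8,6,f); (8,7,a); added nodes 13; added edges (8,7,f); (8,13,a); (13,2,f); (13,7,a); result: nodes: 0:c3, 1:c3, 2:app, 3:c4, 4:app, 7:c4, 8:app, 9:c1, 11:c3, 12:app, 13:app edges: (2,0,f); (2,1,a); (4,2,f); (4,3,a); (8,7,f); (8,13,a); (12,9,f); (12,11,a); (13,2,f); (13,7,a)
final:
nodes: 0:c3, 1:c3, 2:app, 3:c4, 4:app, 7:c4, 8:app, 9:c1, 11:c3, 12:app, 13:app
edges: (2,0,f); (2,1,a); (4,2,f); (4,3,a); (8,7,f); (8,13,a); (12,9,f); (12,11,a); (13,2,f); (13,7,a)


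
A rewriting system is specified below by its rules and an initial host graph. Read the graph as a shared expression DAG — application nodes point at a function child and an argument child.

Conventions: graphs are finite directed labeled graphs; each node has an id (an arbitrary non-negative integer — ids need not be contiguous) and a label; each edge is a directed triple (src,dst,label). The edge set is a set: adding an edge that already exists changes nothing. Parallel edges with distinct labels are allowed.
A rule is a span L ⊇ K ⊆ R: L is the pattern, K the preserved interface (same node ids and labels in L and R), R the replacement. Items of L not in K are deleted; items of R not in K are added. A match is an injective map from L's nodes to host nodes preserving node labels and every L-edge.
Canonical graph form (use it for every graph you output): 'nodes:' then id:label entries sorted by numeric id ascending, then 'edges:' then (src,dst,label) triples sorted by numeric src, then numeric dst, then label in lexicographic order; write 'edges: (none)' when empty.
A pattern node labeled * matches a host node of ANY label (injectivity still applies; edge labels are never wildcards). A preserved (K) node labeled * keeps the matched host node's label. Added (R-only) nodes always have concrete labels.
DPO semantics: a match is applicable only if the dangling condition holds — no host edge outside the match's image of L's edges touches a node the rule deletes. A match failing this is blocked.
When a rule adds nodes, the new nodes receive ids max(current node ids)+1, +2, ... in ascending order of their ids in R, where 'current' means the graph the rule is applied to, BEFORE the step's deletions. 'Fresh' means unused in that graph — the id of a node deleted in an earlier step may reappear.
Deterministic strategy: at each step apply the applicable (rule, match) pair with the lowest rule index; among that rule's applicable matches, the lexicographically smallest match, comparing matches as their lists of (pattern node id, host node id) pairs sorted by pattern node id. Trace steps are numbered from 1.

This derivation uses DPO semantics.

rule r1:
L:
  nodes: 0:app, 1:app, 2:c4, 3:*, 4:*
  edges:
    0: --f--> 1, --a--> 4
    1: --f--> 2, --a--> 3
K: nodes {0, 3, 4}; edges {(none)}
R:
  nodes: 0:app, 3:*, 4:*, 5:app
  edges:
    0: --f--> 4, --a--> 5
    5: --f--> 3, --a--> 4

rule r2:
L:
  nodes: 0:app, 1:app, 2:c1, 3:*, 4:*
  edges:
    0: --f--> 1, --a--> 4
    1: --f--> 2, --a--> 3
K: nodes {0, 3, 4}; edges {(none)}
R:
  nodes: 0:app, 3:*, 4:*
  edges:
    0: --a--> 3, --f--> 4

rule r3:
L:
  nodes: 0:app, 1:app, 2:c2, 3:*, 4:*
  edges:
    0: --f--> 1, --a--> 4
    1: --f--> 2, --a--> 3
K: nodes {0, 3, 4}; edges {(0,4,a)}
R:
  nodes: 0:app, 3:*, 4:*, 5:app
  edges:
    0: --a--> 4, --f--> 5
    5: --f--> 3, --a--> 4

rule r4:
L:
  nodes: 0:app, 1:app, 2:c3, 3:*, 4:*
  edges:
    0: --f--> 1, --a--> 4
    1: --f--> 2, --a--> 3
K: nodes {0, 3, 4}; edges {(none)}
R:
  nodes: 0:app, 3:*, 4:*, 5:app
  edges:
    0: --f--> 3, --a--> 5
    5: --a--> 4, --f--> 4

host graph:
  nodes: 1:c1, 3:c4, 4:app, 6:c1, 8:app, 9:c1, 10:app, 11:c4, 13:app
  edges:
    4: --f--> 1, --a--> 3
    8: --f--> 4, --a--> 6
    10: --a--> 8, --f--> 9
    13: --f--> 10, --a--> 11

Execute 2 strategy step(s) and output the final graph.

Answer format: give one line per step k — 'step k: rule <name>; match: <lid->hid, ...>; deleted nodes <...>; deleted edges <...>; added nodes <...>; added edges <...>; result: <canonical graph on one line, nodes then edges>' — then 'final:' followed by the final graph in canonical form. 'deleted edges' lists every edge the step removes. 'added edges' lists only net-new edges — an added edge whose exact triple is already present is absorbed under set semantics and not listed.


step 1: rule r2; match: 0->8, 1->4, 2->1, 3->3, 4->6; deleted nodes 1, 4; deleted edges (4,1,f); (4,3,a); (8,4,f); (8,6,a); added nodes (none); added edges (8,3,a); (8,6,f); result: nodes: 3:c4, 6:c1, 8:app, 9:c1, 10:app, 11:c4, 13:app edges: (8,3,a); (8,6,f); (10,8,a); (10,9,f); (13,10,f); (13,11,a)
step 2: rule r2; match: 0->13, 1->10, 2->9, 3->8, 4->11; deleted nodes 9, 10; deleted edges (10,8,a); (10,9,f); (13,10,f); (13,11,a); added nodes (none); added edges (13,8,a); (13,11,f); result: nodes: 3:c4, 6:c1, 8:app, 11:c4, 13:app edges: (8,3,a); (8,6,f); (13,8,a); (13,11,f)
final:
nodes: 3:c4, 6:c1, 8:app, 11:c4, 13:app
edges: (8,3,a); (8,6,f); (13,8,a); (13,11,f)


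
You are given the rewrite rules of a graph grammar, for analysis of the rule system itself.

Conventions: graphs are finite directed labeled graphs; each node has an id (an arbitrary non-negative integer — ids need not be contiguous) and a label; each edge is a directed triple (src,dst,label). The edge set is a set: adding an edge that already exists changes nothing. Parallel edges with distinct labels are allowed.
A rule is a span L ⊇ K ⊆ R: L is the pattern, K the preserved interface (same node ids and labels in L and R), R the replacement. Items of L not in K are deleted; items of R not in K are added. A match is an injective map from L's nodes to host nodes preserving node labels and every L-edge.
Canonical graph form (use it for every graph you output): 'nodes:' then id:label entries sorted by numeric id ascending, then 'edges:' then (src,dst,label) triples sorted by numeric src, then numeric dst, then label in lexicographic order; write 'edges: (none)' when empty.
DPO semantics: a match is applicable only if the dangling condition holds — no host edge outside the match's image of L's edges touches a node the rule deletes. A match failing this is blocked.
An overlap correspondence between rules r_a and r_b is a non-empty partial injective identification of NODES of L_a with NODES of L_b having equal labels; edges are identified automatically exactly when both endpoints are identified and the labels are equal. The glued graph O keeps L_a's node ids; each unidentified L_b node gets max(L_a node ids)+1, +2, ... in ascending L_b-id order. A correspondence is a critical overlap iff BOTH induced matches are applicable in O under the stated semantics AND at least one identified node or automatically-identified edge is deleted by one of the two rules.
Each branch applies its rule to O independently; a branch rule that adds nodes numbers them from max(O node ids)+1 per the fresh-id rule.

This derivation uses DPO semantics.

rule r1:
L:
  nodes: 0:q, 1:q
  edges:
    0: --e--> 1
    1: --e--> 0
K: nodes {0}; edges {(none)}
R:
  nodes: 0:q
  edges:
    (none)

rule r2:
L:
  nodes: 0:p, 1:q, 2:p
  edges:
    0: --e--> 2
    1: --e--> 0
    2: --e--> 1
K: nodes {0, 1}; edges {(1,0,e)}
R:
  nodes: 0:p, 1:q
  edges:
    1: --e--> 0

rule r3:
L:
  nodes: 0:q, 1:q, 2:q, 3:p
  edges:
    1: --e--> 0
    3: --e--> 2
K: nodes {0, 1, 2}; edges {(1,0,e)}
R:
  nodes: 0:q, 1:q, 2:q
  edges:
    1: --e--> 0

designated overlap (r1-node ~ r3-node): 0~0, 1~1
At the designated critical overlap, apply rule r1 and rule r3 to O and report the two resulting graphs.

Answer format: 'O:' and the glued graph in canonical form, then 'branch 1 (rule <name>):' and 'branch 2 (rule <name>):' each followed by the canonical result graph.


O:
nodes: 0:q, 1:q, 2:q, 3:p
edges: (0,1,e); (1,0,e); (3,2,e)
branch 1 (rule r1):
nodes: 0:q, 2:q, 3:p
edges: (3,2,e)
branch 2 (rule r3):
nodes: 0:q, 1:q, 2:q
edges: (0,1,e); (1,0,e)


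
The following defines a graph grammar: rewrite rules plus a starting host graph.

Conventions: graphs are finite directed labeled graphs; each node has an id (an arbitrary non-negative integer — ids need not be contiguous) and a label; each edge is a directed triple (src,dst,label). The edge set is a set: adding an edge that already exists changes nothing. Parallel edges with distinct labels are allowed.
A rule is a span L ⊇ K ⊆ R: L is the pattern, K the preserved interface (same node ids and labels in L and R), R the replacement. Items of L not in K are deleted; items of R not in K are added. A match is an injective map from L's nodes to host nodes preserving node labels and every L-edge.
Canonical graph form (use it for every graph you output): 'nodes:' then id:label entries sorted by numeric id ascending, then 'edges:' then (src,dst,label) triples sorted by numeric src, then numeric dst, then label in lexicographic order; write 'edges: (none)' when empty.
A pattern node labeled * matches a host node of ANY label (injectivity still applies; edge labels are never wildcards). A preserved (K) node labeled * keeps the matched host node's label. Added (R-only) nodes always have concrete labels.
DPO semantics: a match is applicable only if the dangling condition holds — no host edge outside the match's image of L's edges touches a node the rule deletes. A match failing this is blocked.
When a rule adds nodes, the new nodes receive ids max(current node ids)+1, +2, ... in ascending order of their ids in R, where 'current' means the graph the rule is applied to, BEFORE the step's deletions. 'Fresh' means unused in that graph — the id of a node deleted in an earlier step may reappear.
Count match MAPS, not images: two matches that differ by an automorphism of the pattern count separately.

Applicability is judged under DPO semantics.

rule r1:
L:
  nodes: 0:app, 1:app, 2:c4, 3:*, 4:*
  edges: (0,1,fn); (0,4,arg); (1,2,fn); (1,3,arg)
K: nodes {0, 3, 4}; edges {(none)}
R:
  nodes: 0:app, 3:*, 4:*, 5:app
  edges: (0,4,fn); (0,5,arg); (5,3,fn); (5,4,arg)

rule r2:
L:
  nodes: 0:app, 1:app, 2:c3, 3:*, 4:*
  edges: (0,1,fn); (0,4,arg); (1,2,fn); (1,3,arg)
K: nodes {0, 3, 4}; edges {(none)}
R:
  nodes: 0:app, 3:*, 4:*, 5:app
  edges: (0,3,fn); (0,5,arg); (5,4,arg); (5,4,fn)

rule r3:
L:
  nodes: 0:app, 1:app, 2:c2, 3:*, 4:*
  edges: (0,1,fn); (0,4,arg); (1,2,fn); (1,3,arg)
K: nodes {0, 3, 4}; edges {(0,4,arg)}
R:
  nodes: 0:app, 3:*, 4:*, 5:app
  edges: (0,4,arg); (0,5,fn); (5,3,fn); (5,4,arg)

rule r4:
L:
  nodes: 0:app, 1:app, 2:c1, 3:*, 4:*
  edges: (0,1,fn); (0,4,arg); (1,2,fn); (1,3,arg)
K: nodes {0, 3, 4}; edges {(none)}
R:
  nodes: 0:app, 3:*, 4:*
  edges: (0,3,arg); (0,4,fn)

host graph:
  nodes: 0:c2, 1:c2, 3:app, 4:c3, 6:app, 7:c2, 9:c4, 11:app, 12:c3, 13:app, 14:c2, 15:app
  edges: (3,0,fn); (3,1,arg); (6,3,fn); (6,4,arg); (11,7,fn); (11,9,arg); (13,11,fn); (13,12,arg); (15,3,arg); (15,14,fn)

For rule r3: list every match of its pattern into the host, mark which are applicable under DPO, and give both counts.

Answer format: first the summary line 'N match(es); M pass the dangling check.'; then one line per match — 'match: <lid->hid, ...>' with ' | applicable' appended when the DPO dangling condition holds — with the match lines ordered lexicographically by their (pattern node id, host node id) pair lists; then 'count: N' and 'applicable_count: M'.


2 match(es); 1 pass the dangling check.
match: 0->6, 1->3, 2->0, 3->1, 4->4
match: 0->13, 1->11, 2->7, 3->9, 4->12 | applicable
count: 2
applicable_count: 1


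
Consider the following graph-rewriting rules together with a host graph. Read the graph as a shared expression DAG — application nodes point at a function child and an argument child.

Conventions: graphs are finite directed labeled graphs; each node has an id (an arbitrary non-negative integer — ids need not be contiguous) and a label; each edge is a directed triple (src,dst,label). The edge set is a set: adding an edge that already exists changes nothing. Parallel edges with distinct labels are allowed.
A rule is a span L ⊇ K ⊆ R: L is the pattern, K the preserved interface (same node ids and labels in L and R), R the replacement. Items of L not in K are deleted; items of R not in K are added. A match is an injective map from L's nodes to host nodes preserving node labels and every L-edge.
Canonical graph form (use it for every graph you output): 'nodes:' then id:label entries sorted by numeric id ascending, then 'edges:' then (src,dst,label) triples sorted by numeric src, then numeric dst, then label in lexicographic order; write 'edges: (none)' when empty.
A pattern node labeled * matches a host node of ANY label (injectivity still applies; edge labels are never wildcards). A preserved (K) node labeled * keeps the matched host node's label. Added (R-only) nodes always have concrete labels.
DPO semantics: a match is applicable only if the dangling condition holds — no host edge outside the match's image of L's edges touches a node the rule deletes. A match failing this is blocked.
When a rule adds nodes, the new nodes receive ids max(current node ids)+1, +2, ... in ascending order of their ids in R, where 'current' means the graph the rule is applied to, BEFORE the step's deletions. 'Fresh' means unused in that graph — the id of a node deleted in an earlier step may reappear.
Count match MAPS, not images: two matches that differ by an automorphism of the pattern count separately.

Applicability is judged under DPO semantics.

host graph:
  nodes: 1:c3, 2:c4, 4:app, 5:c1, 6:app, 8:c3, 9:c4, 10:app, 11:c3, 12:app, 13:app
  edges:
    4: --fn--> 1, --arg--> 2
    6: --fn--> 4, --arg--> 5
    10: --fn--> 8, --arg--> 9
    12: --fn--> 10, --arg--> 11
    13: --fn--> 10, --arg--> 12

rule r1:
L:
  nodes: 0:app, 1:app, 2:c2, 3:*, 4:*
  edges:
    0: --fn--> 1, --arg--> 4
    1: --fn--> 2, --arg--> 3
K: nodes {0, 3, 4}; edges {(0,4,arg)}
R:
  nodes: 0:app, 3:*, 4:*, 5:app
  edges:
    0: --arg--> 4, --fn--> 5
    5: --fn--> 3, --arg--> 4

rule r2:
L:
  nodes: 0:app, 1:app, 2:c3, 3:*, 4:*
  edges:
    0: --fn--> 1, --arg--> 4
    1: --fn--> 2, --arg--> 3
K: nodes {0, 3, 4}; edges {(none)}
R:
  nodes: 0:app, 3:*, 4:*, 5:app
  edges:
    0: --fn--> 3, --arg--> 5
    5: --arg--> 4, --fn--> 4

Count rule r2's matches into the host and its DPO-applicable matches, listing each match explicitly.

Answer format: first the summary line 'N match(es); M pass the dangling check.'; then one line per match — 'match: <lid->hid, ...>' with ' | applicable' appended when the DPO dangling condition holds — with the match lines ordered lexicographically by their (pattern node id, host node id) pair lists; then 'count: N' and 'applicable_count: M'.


3 match(es); 1 pass the dangling check.
match: 0->6, 1->4, 2->1, 3->2, 4->5 | applicable
match: 0->12, 1->10, 2->8, 3->9, 4->11
match: 0->13, 1->10, 2->8, 3->9, 4->12
count: 3
applicable_count: 1
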